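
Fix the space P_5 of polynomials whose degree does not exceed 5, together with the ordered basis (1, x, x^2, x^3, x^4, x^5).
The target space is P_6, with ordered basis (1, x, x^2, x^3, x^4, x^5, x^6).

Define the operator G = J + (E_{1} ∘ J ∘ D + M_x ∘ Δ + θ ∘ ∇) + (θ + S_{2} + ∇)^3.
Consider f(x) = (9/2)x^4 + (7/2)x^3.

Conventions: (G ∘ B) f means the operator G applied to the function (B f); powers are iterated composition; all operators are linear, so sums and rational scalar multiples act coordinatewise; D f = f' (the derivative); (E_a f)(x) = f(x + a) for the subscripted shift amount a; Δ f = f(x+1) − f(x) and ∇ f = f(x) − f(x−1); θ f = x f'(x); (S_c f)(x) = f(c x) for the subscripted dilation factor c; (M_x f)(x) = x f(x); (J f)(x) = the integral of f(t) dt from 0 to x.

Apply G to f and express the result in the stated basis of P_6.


J f = (9/10)x^5 + (7/8)x^4
D f = 18x^3 + (21/2)x^2
J D f = (9/2)x^4 + (7/2)x^3
E_{1} J D f = (9/2)x^4 + (43/2)x^3 + (75/2)x^2 + (57/2)x + 8
Δ f = 18x^3 + (75/2)x^2 + (57/2)x + 8
M_x Δ f = 18x^4 + (75/2)x^3 + (57/2)x^2 + 8x
∇ f = 18x^3 - (33/2)x^2 + (15/2)x - 1
θ ∇ f = 54x^3 - 33x^2 + (15/2)x
(E_{1} ∘ J ∘ D + M_x ∘ Δ + θ ∘ ∇) f = (45/2)x^4 + 113x^3 + 33x^2 + 44x + 8
θ f = 18x^4 + (21/2)x^3
S_{2} f = 72x^4 + 28x^3
∇ f = 18x^3 - (33/2)x^2 + (15/2)x - 1
(θ + S_{2} + ∇) f = 90x^4 + (113/2)x^3 - (33/2)x^2 + (15/2)x - 1
θ (θ + S_{2} + ∇) f = 360x^4 + (339/2)x^3 - 33x^2 + (15/2)x
S_{2} (θ + S_{2} + ∇) f = 1440x^4 + 452x^3 - 66x^2 + 15x - 1
∇ (θ + S_{2} + ∇) f = 360x^3 - (741/2)x^2 + (315/2)x - 19/2
(θ + S_{2} + ∇) (θ + S_{2} + ∇) f = 1800x^4 + (1963/2)x^3 - (939/2)x^2 + 180x - 21/2
θ (θ + S_{2} + ∇) (θ + S_{2} + ∇) f = 7200x^4 + (5889/2)x^3 - 939x^2 + 180x
S_{2} (θ + S_{2} + ∇) (θ + S_{2} + ∇) f = 28800x^4 + 7852x^3 - 1878x^2 + 360x - 21/2
∇ (θ + S_{2} + ∇) (θ + S_{2} + ∇) f = 7200x^3 - (15711/2)x^2 + (6633/2)x - 169
(θ + S_{2} + ∇) (θ + S_{2} + ∇) (θ + S_{2} + ∇) f = 36000x^4 + (35993/2)x^3 - (21345/2)x^2 + (7713/2)x - 359/2
(J + (E_{1} ∘ J ∘ D + M_x ∘ Δ + θ ∘ ∇) + (θ + S_{2} + ∇)^3) f = (9/10)x^5 + (288187/8)x^4 + (36219/2)x^3 - (21279/2)x^2 + (7801/2)x - 343/2

the image equals g(x) = (9/10)x^5 + (288187/8)x^4 + (36219/2)x^3 - (21279/2)x^2 + (7801/2)x - 343/2


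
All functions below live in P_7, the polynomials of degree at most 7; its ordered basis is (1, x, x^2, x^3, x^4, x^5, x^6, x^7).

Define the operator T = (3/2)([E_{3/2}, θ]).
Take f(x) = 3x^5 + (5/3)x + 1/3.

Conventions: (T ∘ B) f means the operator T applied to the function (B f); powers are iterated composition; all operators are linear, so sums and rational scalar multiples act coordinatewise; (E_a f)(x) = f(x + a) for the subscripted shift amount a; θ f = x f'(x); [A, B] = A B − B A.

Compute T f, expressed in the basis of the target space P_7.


θ f = 15x^5 + (5/3)x
E_{3/2} θ f = 15x^5 + (225/2)x^4 + (675/2)x^3 + (2025/4)x^2 + (18305/48)x + 3725/32
E_{3/2} f = 3x^5 + (45/2)x^4 + (135/2)x^3 + (405/4)x^2 + (3725/48)x + 2459/96
θ E_{3/2} f = 15x^5 + 90x^4 + (405/2)x^3 + (405/2)x^2 + (3725/48)x
[E_{3/2}, θ] f = (45/2)x^4 + 135x^3 + (1215/4)x^2 + (1215/4)x + 3725/32
((3/2)([E_{3/2}, θ])) f = (135/4)x^4 + (405/2)x^3 + (3645/8)x^2 + (3645/8)x + 11175/64

the result is g(x) = (135/4)x^4 + (405/2)x^3 + (3645/8)x^2 + (3645/8)x + 11175/64


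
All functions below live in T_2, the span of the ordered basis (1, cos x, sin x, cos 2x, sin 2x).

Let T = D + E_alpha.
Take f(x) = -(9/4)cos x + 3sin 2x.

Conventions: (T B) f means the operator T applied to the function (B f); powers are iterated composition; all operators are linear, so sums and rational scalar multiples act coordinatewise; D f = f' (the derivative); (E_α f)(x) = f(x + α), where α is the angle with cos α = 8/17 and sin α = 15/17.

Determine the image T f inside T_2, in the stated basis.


D f = (9/4)sin x + 6cos 2x
E_alpha f = -(18/17)cos x + (135/68)sin x + (720/289)cos 2x - (483/289)sin 2x
(D + E_alpha) f = -(18/17)cos x + (72/17)sin x + (2454/289)cos 2x - (483/289)sin 2x

g(x) = -(18/17)cos x + (72/17)sin x + (2454/289)cos 2x - (483/289)sin 2x


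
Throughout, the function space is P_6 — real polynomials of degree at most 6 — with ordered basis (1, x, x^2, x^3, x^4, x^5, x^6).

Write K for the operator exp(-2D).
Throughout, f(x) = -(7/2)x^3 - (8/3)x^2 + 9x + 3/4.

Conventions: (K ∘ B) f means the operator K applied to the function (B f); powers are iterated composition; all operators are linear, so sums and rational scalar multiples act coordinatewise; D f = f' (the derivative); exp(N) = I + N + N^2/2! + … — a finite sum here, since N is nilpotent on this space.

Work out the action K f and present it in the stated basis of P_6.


the image equals g(x) = -(7/2)x^3 + (55/3)x^2 - (67/3)x + 1/12

order-1 term: 21x^2 + (32/3)x - 18
order-2 term: -42x - 32/3
order-3 term: 28
the series for exp(-2D) f terminates at order 3
exp(-2D) f = -(7/2)x^3 + (55/3)x^2 - (67/3)x + 1/12


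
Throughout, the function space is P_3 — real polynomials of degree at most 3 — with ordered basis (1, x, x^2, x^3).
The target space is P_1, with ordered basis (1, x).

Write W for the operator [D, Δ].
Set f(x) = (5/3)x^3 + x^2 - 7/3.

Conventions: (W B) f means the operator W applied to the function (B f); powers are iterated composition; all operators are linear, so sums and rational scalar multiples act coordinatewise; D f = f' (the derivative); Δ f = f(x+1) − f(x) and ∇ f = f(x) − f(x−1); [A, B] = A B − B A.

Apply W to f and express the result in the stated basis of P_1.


g(x) = 0

Δ f = 5x^2 + 7x + 8/3
D Δ f = 10x + 7
D f = 5x^2 + 2x
Δ D f = 10x + 7
[D, Δ] f = 0


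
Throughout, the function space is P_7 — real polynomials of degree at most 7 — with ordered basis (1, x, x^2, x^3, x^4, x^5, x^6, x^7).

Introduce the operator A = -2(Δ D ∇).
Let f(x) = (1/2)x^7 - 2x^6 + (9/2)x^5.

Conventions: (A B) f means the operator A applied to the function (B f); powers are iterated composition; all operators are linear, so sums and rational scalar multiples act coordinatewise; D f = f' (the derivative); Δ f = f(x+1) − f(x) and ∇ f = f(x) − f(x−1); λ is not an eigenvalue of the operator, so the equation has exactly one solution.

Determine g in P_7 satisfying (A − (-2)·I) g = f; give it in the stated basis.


the result is g(x) = (1/4)x^7 - x^6 + (9/4)x^5 + (105/2)x^4 - 120x^3 + (375/2)x^2 + 1200x - 694

write g with unknown coordinates in the stated basis and equate coefficients in (A − (-2)·I) g = f
solving from the highest basis element down gives g = (1/4)x^7 - x^6 + (9/4)x^5 + (105/2)x^4 - 120x^3 + (375/2)x^2 + 1200x - 694
check: A g = -105x^4 + 240x^3 - 375x^2 - 2400x + 1388
so A g − (-2)·g = (1/2)x^7 - 2x^6 + (9/2)x^5 = f ✓


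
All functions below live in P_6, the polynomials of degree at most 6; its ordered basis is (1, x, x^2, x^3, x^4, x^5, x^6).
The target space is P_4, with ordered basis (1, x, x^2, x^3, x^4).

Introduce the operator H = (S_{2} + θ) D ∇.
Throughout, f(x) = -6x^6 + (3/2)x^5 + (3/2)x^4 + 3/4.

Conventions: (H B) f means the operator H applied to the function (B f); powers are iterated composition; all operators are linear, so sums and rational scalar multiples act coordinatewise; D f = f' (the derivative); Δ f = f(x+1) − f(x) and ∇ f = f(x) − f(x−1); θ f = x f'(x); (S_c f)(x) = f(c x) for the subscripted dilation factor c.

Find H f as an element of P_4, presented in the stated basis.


∇ f = -36x^5 + (195/2)x^4 - 129x^3 + 96x^2 - (75/2)x + 6
D ∇ f = -180x^4 + 390x^3 - 387x^2 + 192x - 75/2
S_{2} D ∇ f = -2880x^4 + 3120x^3 - 1548x^2 + 384x - 75/2
θ D ∇ f = -720x^4 + 1170x^3 - 774x^2 + 192x
(S_{2} + θ) D ∇ f = -3600x^4 + 4290x^3 - 2322x^2 + 576x - 75/2

g(x) = -3600x^4 + 4290x^3 - 2322x^2 + 576x - 75/2


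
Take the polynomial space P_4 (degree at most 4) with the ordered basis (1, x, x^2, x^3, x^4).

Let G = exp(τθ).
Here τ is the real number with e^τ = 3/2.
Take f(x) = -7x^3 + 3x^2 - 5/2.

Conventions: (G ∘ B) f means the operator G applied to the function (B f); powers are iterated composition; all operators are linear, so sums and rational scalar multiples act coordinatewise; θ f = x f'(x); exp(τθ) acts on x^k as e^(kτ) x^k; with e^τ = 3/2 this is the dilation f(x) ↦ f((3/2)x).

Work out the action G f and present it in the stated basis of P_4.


the result is g(x) = -(189/8)x^3 + (27/4)x^2 - 5/2

exp(τθ) x^k = e^(kτ) x^k; with e^τ = 3/2 this sends x^k to (3/2)^k x^k
x^2 ↦ 9/4 x^2
x^3 ↦ 27/8 x^3
applying this coordinatewise to f: exp(τθ) f = -(189/8)x^3 + (27/4)x^2 - 5/2


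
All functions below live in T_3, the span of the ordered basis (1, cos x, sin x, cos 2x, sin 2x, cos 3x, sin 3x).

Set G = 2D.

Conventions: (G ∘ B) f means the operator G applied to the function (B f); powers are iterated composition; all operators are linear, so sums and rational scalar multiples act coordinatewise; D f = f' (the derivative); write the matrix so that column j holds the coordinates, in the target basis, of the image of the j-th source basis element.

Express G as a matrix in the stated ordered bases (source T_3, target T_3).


image of 1: 0
image of cos x: -2sin x
image of sin x: 2cos x
image of cos 2x: -4sin 2x
image of sin 2x: 4cos 2x
image of cos 3x: -6sin 3x
image of sin 3x: 6cos 3x
each image's coordinates form column j of the matrix

the matrix is [[0, 0, 0, 0, 0, 0, 0]; [0, 0, 2, 0, 0, 0, 0]; [0, -2, 0, 0, 0, 0, 0]; [0, 0, 0, 0, 4, 0, 0]; [0, 0, 0, -4, 0, 0, 0]; [0, 0, 0, 0, 0, 0, 6]; [0, 0, 0, 0, 0, -6, 0]] (rows listed top to bottom)


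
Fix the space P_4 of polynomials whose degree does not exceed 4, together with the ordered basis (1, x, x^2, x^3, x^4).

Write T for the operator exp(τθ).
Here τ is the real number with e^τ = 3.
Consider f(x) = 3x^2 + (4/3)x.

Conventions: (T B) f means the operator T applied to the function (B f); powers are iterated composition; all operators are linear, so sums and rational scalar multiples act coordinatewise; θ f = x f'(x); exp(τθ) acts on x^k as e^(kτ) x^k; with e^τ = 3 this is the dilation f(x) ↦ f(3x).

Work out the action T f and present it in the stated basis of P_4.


exp(τθ) x^k = e^(kτ) x^k; with e^τ = 3 this sends x^k to 3^k x^k
x ↦ 3 x
x^2 ↦ 9 x^2
applying this coordinatewise to f: exp(τθ) f = 27x^2 + 4x

the result is g(x) = 27x^2 + 4x


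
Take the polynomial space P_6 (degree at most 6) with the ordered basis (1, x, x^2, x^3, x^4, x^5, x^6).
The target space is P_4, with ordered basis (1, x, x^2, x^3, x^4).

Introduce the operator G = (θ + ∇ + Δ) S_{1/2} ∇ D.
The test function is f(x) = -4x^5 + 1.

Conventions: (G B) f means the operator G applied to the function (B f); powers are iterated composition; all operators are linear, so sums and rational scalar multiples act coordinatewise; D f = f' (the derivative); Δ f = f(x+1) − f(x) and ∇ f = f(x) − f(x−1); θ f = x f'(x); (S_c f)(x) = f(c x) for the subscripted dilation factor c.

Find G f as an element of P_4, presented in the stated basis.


D f = -20x^4
∇ D f = -80x^3 + 120x^2 - 80x + 20
S_{1/2} ∇ D f = -10x^3 + 30x^2 - 40x + 20
θ (S_{1/2} ∇ D) f = -30x^3 + 60x^2 - 40x
∇ (S_{1/2} ∇ D) f = -30x^2 + 90x - 80
Δ (S_{1/2} ∇ D) f = -30x^2 + 30x - 20
(θ + ∇ + Δ) (S_{1/2} ∇ D) f = -30x^3 + 80x - 100

the result is g(x) = -30x^3 + 80x - 100


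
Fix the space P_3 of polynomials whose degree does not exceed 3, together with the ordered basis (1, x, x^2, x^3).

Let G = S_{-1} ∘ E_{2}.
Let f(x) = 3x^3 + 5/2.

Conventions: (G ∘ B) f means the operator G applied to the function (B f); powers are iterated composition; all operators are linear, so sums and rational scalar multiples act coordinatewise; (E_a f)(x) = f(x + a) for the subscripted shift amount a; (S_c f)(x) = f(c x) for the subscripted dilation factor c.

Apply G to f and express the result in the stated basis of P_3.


g(x) = -3x^3 + 18x^2 - 36x + 53/2

E_{2} f = 3x^3 + 18x^2 + 36x + 53/2
S_{-1} E_{2} f = -3x^3 + 18x^2 - 36x + 53/2


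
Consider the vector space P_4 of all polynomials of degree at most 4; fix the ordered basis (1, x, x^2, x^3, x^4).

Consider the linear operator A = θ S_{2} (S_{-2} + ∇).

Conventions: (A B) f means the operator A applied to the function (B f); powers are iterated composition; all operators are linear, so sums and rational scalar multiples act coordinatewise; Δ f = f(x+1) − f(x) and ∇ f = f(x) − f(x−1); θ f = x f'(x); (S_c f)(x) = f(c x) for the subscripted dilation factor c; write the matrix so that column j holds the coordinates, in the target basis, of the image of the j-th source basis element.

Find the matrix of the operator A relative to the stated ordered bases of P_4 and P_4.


image of 1: 0
image of x: -4x
image of x^2: 32x^2 + 4x
image of x^3: -192x^3 + 24x^2 - 6x
image of x^4: 1024x^4 + 96x^3 - 48x^2 + 8x
each image's coordinates form column j of the matrix

the matrix is [[0, 0, 0, 0, 0]; [0, -4, 4, -6, 8]; [0, 0, 32, 24, -48]; [0, 0, 0, -192, 96]; [0, 0, 0, 0, 1024]] (rows listed top to bottom)


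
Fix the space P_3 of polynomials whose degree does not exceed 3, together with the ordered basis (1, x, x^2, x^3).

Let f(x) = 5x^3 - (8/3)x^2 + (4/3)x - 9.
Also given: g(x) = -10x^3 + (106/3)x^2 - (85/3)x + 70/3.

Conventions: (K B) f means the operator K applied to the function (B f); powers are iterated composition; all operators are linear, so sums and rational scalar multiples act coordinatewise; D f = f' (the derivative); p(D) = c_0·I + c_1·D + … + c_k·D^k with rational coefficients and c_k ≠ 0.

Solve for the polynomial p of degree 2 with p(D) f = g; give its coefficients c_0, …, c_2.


p(D) = -2·I + 2·D − (1/2)·D^2, i.e. c_0 = -2, c_1 = 2, c_2 = -1/2

D^0 f = 5x^3 - (8/3)x^2 + (4/3)x - 9
D^1 f = 15x^2 - (16/3)x + 4/3
D^2 f = 30x - 16/3
matching coefficients of g against c_0 f + c_1 Df + … from the top degree down determines the c_i
solution: c_0 = -2, c_1 = 2, c_2 = -1/2


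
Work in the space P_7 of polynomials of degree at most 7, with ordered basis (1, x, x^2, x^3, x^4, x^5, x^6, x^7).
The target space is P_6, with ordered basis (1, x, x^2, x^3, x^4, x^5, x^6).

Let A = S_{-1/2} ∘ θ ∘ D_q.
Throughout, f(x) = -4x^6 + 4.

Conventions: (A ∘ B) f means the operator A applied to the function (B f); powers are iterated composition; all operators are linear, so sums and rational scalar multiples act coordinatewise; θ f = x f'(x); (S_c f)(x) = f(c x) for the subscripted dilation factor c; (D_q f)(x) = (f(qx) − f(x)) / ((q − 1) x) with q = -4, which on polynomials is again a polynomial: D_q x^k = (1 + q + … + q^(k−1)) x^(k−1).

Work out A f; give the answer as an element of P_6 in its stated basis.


D_q f = 3276x^5
θ D_q f = 16380x^5
S_{-1/2} θ D_q f = -(4095/8)x^5

g(x) = -(4095/8)x^5


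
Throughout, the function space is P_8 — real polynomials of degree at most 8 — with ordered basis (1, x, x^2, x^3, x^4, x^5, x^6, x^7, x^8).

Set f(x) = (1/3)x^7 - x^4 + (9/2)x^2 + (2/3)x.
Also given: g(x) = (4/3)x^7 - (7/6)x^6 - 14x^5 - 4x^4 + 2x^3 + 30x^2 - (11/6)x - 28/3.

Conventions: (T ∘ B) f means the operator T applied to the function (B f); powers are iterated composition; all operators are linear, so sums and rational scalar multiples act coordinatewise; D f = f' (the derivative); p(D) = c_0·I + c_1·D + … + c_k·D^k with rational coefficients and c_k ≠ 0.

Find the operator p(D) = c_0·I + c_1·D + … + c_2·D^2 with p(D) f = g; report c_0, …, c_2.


D^0 f = (1/3)x^7 - x^4 + (9/2)x^2 + (2/3)x
D^1 f = (7/3)x^6 - 4x^3 + 9x + 2/3
D^2 f = 14x^5 - 12x^2 + 9
matching coefficients of g against c_0 f + c_1 Df + … from the top degree down determines the c_i
solution: c_0 = 4, c_1 = -1/2, c_2 = -1

p(D) = 4·I − (1/2)·D − D^2, i.e. c_0 = 4, c_1 = -1/2, c_2 = -1


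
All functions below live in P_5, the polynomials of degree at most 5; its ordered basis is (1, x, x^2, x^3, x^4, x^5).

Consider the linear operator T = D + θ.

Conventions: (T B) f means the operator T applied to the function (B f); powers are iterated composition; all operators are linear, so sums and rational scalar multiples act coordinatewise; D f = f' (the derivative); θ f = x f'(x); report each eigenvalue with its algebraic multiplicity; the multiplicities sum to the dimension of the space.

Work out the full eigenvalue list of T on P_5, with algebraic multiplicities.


λ = 0 (multiplicity 1), λ = 1 (multiplicity 1), λ = 2 (multiplicity 1), λ = 3 (multiplicity 1), λ = 4 (multiplicity 1), λ = 5 (multiplicity 1)

image of 1: 0
image of x: x + 1
image of x^2: 2x^2 + 2x
image of x^3: 3x^3 + 3x^2
image of x^4: 4x^4 + 4x^3
image of x^5: 5x^5 + 5x^4
the matrix is upper triangular; its diagonal is (0, 1, 2, 3, 4, 5)
for a triangular matrix the eigenvalues are the diagonal entries, with algebraic multiplicity their repetition count


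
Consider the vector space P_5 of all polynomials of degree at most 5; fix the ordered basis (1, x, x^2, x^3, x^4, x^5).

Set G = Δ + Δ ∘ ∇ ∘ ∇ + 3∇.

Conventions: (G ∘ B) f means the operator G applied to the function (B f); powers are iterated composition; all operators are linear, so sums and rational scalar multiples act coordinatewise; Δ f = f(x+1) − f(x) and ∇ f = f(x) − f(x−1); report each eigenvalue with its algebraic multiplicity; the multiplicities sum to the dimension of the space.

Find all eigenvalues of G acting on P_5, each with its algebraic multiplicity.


image of 1: 0
image of x: 4
image of x^2: 8x - 2
image of x^3: 12x^2 - 6x + 10
image of x^4: 16x^3 - 12x^2 + 40x - 14
image of x^5: 20x^4 - 20x^3 + 100x^2 - 70x + 34
the matrix is upper triangular; its diagonal is (0, 0, 0, 0, 0, 0)
for a triangular matrix the eigenvalues are the diagonal entries, with algebraic multiplicity their repetition count

λ = 0 (multiplicity 6)


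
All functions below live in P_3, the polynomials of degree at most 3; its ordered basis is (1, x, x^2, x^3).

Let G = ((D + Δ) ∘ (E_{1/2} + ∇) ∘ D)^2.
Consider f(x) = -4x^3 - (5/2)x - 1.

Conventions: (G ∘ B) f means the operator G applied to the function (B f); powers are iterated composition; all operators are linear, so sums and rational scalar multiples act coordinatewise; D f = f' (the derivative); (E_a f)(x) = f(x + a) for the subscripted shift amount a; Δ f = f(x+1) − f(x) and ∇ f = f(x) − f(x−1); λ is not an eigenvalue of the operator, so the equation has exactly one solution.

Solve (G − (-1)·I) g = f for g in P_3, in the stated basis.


write g with unknown coordinates in the stated basis and equate coefficients in (G − (-1)·I) g = f
solving from the highest basis element down gives g = -4x^3 - (5/2)x - 1
check: G g = 0
so G g − (-1)·g = -4x^3 - (5/2)x - 1 = f ✓

g(x) = -4x^3 - (5/2)x - 1


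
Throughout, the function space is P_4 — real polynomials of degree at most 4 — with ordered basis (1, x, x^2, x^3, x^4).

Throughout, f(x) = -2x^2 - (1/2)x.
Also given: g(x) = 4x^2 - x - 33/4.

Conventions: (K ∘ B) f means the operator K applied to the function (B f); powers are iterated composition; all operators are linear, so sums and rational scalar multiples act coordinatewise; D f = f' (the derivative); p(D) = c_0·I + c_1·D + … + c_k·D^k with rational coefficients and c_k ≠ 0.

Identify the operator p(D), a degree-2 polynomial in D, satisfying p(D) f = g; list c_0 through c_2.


D^0 f = -2x^2 - (1/2)x
D^1 f = -4x - 1/2
D^2 f = -4
matching coefficients of g against c_0 f + c_1 Df + … from the top degree down determines the c_i
solution: c_0 = -2, c_1 = 1/2, c_2 = 2

p(D) = -2·I + (1/2)·D + 2·D^2, i.e. c_0 = -2, c_1 = 1/2, c_2 = 2


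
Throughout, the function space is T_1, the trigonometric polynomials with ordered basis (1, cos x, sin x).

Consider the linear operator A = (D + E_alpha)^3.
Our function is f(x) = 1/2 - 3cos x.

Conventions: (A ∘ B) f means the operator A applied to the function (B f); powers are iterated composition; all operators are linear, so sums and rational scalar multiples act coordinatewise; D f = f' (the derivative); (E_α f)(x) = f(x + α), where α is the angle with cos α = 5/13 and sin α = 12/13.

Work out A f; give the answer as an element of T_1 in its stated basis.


D f = 3sin x
E_alpha f = 1/2 - (15/13)cos x + (36/13)sin x
(D + E_alpha) f = 1/2 - (15/13)cos x + (75/13)sin x
D (D + E_alpha) f = (75/13)cos x + (15/13)sin x
E_alpha (D + E_alpha) f = 1/2 + (825/169)cos x + (555/169)sin x
(D + E_alpha) (D + E_alpha) f = 1/2 + (1800/169)cos x + (750/169)sin x
D (D + E_alpha) (D + E_alpha) f = (750/169)cos x - (1800/169)sin x
E_alpha (D + E_alpha) (D + E_alpha) f = 1/2 + (18000/2197)cos x - (17850/2197)sin x
(D + E_alpha) (D + E_alpha) (D + E_alpha) f = 1/2 + (27750/2197)cos x - (41250/2197)sin x

the result is g(x) = 1/2 + (27750/2197)cos x - (41250/2197)sin x


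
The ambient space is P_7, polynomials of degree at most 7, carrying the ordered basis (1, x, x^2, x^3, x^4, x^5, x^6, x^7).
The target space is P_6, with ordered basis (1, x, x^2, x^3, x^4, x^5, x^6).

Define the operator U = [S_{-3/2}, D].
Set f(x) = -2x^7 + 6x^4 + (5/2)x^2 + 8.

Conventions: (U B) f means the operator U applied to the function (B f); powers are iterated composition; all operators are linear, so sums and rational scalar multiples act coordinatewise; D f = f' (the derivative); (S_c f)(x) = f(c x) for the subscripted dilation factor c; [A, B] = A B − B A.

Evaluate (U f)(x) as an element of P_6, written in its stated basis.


D f = -14x^6 + 24x^3 + 5x
S_{-3/2} D f = -(5103/32)x^6 - 81x^3 - (15/2)x
S_{-3/2} f = (2187/64)x^7 + (243/8)x^4 + (45/8)x^2 + 8
D S_{-3/2} f = (15309/64)x^6 + (243/2)x^3 + (45/4)x
[S_{-3/2}, D] f = -(25515/64)x^6 - (405/2)x^3 - (75/4)x

the result is g(x) = -(25515/64)x^6 - (405/2)x^3 - (75/4)x


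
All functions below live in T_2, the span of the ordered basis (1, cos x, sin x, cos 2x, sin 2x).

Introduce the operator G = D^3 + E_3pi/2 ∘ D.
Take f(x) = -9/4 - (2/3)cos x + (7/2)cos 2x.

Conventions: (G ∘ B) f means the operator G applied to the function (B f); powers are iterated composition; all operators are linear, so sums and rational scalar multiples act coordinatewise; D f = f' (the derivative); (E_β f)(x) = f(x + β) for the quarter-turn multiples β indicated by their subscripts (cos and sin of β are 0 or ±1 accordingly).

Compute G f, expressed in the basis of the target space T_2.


the result is g(x) = -(2/3)cos x - (2/3)sin x + 35sin 2x

D f = (2/3)sin x - 7sin 2x
D D f = (2/3)cos x - 14cos 2x
D D D f = -(2/3)sin x + 28sin 2x
D f = (2/3)sin x - 7sin 2x
E_3pi/2 D f = -(2/3)cos x + 7sin 2x
(D^3 + E_3pi/2 ∘ D) f = -(2/3)cos x - (2/3)sin x + 35sin 2x


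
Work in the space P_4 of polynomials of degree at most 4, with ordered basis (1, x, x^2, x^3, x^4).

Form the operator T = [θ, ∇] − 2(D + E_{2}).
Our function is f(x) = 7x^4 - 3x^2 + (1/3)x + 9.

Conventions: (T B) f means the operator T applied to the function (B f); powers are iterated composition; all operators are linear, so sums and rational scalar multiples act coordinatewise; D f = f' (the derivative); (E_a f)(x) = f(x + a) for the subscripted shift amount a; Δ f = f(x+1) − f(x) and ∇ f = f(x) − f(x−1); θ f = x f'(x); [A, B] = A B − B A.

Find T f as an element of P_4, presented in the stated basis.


g(x) = -14x^4 - 196x^3 - 246x^2 - (1472/3)x - 595/3

∇ f = 28x^3 - 42x^2 + 22x - 11/3
θ ∇ f = 84x^3 - 84x^2 + 22x
θ f = 28x^4 - 6x^2 + (1/3)x
∇ θ f = 112x^3 - 168x^2 + 100x - 65/3
[θ, ∇] f = -28x^3 + 84x^2 - 78x + 65/3
D f = 28x^3 - 6x + 1/3
E_{2} f = 7x^4 + 56x^3 + 165x^2 + (637/3)x + 329/3
(D + E_{2}) f = 7x^4 + 84x^3 + 165x^2 + (619/3)x + 110
(-2(D + E_{2})) f = -14x^4 - 168x^3 - 330x^2 - (1238/3)x - 220
([θ, ∇] − 2(D + E_{2})) f = -14x^4 - 196x^3 - 246x^2 - (1472/3)x - 595/3


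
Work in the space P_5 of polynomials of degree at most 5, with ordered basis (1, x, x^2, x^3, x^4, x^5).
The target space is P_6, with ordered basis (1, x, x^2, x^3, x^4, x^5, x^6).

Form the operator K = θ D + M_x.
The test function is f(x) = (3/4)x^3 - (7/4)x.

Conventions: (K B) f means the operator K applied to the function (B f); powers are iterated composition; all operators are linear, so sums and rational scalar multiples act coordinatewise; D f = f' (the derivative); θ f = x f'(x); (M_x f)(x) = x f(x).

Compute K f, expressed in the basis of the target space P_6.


D f = (9/4)x^2 - 7/4
θ D f = (9/2)x^2
M_x f = (3/4)x^4 - (7/4)x^2
(θ D + M_x) f = (3/4)x^4 + (11/4)x^2

g(x) = (3/4)x^4 + (11/4)x^2


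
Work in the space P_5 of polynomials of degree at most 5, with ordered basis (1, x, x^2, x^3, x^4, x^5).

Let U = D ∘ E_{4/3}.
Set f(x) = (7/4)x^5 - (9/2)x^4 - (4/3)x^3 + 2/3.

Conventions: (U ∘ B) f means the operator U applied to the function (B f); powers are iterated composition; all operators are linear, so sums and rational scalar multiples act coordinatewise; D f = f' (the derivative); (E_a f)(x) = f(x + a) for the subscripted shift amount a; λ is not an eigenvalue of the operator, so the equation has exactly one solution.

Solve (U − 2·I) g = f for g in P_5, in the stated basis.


write g with unknown coordinates in the stated basis and equate coefficients in (U − 2·I) g = f
solving from the highest basis element down gives g = -(7/8)x^5 + (1/16)x^4 - (87/8)x^3 - (1879/48)x^2 - (44375/432)x - 361597/2592
check: U g = -(35/8)x^4 - (277/12)x^3 - (1879/24)x^2 - (44375/216)x - 360733/1296
so U g − 2·g = (7/4)x^5 - (9/2)x^4 - (4/3)x^3 + 2/3 = f ✓

the result is g(x) = -(7/8)x^5 + (1/16)x^4 - (87/8)x^3 - (1879/48)x^2 - (44375/432)x - 361597/2592


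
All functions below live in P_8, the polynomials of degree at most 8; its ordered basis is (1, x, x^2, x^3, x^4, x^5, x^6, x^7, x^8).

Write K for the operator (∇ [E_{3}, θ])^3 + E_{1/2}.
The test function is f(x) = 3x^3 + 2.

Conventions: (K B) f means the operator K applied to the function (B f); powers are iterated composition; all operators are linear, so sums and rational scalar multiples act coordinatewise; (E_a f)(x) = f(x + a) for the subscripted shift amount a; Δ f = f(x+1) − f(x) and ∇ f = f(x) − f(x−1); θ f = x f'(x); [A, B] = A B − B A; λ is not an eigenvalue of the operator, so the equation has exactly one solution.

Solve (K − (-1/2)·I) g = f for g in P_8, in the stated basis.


write g with unknown coordinates in the stated basis and equate coefficients in (K − (-1/2)·I) g = f
solving from the highest basis element down gives g = 2x^3 - 2x^2 + (1/3)x + 25/18
check: K g = 2x^3 + x^2 - (1/6)x + 47/36
so K g − (-1/2)·g = 3x^3 + 2 = f ✓

the result is g(x) = 2x^3 - 2x^2 + (1/3)x + 25/18


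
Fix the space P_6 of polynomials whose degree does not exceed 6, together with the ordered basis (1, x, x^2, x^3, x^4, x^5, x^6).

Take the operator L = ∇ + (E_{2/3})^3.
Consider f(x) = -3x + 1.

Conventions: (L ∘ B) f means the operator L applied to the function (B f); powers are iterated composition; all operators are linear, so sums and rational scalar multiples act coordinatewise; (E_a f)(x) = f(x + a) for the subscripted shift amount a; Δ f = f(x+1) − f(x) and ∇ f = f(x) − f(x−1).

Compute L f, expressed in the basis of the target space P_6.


∇ f = -3
E_{2/3} f = -3x - 1
E_{2/3} E_{2/3} f = -3x - 3
E_{2/3} E_{2/3} E_{2/3} f = -3x - 5
(∇ + (E_{2/3})^3) f = -3x - 8

g(x) = -3x - 8


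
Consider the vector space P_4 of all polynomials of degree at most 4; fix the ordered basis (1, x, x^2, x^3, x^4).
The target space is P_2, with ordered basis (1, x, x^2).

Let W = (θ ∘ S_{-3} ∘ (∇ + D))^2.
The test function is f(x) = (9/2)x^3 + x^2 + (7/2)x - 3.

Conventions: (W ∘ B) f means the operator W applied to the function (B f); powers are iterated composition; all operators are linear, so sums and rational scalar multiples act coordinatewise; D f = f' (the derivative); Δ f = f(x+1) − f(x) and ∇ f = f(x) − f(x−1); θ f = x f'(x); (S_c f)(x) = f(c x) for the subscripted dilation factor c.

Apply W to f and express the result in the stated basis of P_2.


∇ f = (27/2)x^2 - (23/2)x + 7
D f = (27/2)x^2 + 2x + 7/2
(∇ + D) f = 27x^2 - (19/2)x + 21/2
S_{-3} (∇ + D) f = 243x^2 + (57/2)x + 21/2
θ S_{-3} (∇ + D) f = 486x^2 + (57/2)x
∇ (θ ∘ S_{-3} ∘ (∇ + D)) f = 972x - 915/2
D (θ ∘ S_{-3} ∘ (∇ + D)) f = 972x + 57/2
(∇ + D) (θ ∘ S_{-3} ∘ (∇ + D)) f = 1944x - 429
S_{-3} (∇ + D) (θ ∘ S_{-3} ∘ (∇ + D)) f = -5832x - 429
θ S_{-3} (∇ + D) (θ ∘ S_{-3} ∘ (∇ + D)) f = -5832x

g(x) = -5832x


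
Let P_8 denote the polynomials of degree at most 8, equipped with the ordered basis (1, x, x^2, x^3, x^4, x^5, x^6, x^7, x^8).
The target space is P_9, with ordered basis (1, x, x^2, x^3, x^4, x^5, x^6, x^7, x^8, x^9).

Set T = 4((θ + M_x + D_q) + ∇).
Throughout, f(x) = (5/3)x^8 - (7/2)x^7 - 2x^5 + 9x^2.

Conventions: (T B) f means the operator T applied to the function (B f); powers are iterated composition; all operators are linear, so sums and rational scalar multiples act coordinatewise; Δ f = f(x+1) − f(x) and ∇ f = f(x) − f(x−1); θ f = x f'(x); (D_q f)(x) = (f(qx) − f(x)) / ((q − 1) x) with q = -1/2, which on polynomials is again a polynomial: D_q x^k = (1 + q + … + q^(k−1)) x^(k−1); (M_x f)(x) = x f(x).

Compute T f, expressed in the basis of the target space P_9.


θ f = (40/3)x^8 - (49/2)x^7 - 10x^5 + 18x^2
M_x f = (5/3)x^9 - (7/2)x^8 - 2x^6 + 9x^3
D_q f = (425/384)x^7 - (301/128)x^6 - (11/8)x^4 + (9/2)x
(θ + M_x + D_q) f = (5/3)x^9 + (59/6)x^8 - (8983/384)x^7 - (557/128)x^6 - 10x^5 - (11/8)x^4 + 9x^3 + 18x^2 + (9/2)x
∇ f = (40/3)x^7 - (427/6)x^6 + (1001/6)x^5 - (1495/6)x^4 + (1415/6)x^3 - (841/6)x^2 + (395/6)x - 97/6
((θ + M_x + D_q) + ∇) f = (5/3)x^9 + (59/6)x^8 - (3863/384)x^7 - (28999/384)x^6 + (941/6)x^5 - (6013/24)x^4 + (1469/6)x^3 - (733/6)x^2 + (211/3)x - 97/6
(4((θ + M_x + D_q) + ∇)) f = (20/3)x^9 + (118/3)x^8 - (3863/96)x^7 - (28999/96)x^6 + (1882/3)x^5 - (6013/6)x^4 + (2938/3)x^3 - (1466/3)x^2 + (844/3)x - 194/3

the image equals g(x) = (20/3)x^9 + (118/3)x^8 - (3863/96)x^7 - (28999/96)x^6 + (1882/3)x^5 - (6013/6)x^4 + (2938/3)x^3 - (1466/3)x^2 + (844/3)x - 194/3


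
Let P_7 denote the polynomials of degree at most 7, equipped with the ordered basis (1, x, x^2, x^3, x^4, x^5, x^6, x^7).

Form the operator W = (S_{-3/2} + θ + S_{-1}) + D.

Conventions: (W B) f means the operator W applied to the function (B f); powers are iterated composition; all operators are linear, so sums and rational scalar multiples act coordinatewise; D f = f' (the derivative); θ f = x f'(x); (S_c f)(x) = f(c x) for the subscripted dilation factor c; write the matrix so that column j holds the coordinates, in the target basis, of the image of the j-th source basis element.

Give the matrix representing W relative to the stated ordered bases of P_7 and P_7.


the matrix is [[2, 1, 0, 0, 0, 0, 0, 0]; [0, -3/2, 2, 0, 0, 0, 0, 0]; [0, 0, 21/4, 3, 0, 0, 0, 0]; [0, 0, 0, -11/8, 4, 0, 0, 0]; [0, 0, 0, 0, 161/16, 5, 0, 0]; [0, 0, 0, 0, 0, -115/32, 6, 0]; [0, 0, 0, 0, 0, 0, 1177/64, 7]; [0, 0, 0, 0, 0, 0, 0, -1419/128]] (rows listed top to bottom)

image of 1: 2
image of x: -(3/2)x + 1
image of x^2: (21/4)x^2 + 2x
image of x^3: -(11/8)x^3 + 3x^2
image of x^4: (161/16)x^4 + 4x^3
image of x^5: -(115/32)x^5 + 5x^4
image of x^6: (1177/64)x^6 + 6x^5
image of x^7: -(1419/128)x^7 + 7x^6
each image's coordinates form column j of the matrix


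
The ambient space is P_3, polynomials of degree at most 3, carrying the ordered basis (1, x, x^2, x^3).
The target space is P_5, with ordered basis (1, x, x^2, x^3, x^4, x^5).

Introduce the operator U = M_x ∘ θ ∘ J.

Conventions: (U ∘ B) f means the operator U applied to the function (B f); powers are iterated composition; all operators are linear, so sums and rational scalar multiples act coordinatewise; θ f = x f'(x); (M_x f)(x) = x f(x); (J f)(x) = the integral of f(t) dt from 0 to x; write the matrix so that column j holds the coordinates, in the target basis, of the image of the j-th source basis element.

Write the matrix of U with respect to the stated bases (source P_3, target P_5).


image of 1: x^2
image of x: x^3
image of x^2: x^4
image of x^3: x^5
each image's coordinates form column j of the matrix

the matrix is [[0, 0, 0, 0]; [0, 0, 0, 0]; [1, 0, 0, 0]; [0, 1, 0, 0]; [0, 0, 1, 0]; [0, 0, 0, 1]] (rows listed top to bottom)


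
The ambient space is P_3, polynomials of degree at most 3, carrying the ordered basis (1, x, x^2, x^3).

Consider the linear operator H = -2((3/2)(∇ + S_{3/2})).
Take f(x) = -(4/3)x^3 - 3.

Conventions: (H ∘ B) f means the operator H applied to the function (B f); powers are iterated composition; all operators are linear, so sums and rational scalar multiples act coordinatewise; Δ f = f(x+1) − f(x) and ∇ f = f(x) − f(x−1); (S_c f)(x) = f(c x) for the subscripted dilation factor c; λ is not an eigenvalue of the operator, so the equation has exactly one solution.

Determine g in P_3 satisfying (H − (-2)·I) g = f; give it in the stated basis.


write g with unknown coordinates in the stated basis and equate coefficients in (H − (-2)·I) g = f
solving from the highest basis element down gives g = (32/195)x^3 - (384/1235)x^2 + (8256/6175)x - 15043/6175
check: H g = -(108/65)x^3 + (768/1235)x^2 - (16512/6175)x + 11561/6175
so H g − (-2)·g = -(4/3)x^3 - 3 = f ✓

the image equals g(x) = (32/195)x^3 - (384/1235)x^2 + (8256/6175)x - 15043/6175


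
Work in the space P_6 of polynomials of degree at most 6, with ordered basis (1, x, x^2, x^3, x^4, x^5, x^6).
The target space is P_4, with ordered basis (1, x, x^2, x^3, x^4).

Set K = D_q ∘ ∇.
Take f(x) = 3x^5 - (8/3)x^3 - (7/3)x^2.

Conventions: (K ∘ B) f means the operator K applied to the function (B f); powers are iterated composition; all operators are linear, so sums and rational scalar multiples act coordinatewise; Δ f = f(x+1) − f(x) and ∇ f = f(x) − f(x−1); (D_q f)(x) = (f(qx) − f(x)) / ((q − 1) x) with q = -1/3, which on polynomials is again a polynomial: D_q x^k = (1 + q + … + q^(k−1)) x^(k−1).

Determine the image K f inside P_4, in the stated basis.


∇ f = 15x^4 - 30x^3 + 22x^2 - (35/3)x + 8/3
D_q ∇ f = (100/9)x^3 - (70/3)x^2 + (44/3)x - 35/3

the result is g(x) = (100/9)x^3 - (70/3)x^2 + (44/3)x - 35/3


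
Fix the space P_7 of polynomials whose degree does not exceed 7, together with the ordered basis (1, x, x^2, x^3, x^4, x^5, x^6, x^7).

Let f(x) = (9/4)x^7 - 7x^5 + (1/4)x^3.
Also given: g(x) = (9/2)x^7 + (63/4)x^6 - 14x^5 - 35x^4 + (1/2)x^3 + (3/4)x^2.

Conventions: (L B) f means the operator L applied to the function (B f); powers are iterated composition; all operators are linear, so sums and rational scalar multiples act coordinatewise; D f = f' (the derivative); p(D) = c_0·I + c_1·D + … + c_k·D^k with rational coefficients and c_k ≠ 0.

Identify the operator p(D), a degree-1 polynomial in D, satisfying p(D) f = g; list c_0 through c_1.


p(D) = 2·I + D, i.e. c_0 = 2, c_1 = 1

D^0 f = (9/4)x^7 - 7x^5 + (1/4)x^3
D^1 f = (63/4)x^6 - 35x^4 + (3/4)x^2
matching coefficients of g against c_0 f + c_1 Df + … from the top degree down determines the c_i
solution: c_0 = 2, c_1 = 1


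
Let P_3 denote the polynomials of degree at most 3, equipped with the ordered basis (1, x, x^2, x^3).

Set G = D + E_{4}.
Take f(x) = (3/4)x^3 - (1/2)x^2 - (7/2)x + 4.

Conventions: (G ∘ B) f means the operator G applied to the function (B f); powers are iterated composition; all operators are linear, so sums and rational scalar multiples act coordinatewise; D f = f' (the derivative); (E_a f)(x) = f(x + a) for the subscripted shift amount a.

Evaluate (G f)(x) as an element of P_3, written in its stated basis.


g(x) = (3/4)x^3 + (43/4)x^2 + (55/2)x + 53/2

D f = (9/4)x^2 - x - 7/2
E_{4} f = (3/4)x^3 + (17/2)x^2 + (57/2)x + 30
(D + E_{4}) f = (3/4)x^3 + (43/4)x^2 + (55/2)x + 53/2


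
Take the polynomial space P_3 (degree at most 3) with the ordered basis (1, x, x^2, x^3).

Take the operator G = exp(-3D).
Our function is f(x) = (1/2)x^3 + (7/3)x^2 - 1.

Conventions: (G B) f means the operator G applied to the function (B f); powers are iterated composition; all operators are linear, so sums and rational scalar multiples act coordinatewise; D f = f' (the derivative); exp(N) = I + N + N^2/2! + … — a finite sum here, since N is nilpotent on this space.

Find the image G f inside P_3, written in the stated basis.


the result is g(x) = (1/2)x^3 - (13/6)x^2 - (1/2)x + 13/2

order-1 term: -(9/2)x^2 - 14x
order-2 term: (27/2)x + 21
order-3 term: -27/2
the series for exp(-3D) f terminates at order 3
exp(-3D) f = (1/2)x^3 - (13/6)x^2 - (1/2)x + 13/2


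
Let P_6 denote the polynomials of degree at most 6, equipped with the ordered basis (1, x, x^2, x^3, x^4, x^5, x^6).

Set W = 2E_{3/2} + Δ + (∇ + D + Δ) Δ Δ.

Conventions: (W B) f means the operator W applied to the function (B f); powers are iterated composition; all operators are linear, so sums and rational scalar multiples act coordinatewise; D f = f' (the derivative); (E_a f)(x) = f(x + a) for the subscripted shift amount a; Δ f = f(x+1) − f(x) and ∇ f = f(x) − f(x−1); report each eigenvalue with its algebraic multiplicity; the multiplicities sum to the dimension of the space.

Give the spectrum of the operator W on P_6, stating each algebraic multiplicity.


λ = 2 (multiplicity 7)

image of 1: 2
image of x: 2x + 4
image of x^2: 2x^2 + 8x + 11/2
image of x^3: 2x^3 + 12x^2 + (33/2)x + 103/4
image of x^4: 2x^4 + 16x^3 + 33x^2 + 103x + 665/8
image of x^5: 2x^5 + 20x^4 + 55x^3 + (515/2)x^2 + (3325/8)x + 4259/16
image of x^6: 2x^6 + 24x^5 + (165/2)x^4 + 515x^3 + (9975/8)x^2 + (12777/8)x + 25721/32
the matrix is upper triangular; its diagonal is (2, 2, 2, 2, 2, 2, 2)
for a triangular matrix the eigenvalues are the diagonal entries, with algebraic multiplicity their repetition count


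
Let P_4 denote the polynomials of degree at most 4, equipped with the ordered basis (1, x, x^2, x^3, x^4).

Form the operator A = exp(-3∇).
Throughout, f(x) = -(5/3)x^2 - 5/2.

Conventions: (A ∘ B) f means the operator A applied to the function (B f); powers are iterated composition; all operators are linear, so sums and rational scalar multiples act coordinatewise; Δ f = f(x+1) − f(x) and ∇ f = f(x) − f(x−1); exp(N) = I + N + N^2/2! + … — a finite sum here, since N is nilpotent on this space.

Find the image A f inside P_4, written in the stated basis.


the result is g(x) = -(5/3)x^2 + 10x - 45/2

order-1 term: 10x - 5
order-2 term: -15
the series for exp(-3∇) f terminates at order 2
exp(-3∇) f = -(5/3)x^2 + 10x - 45/2


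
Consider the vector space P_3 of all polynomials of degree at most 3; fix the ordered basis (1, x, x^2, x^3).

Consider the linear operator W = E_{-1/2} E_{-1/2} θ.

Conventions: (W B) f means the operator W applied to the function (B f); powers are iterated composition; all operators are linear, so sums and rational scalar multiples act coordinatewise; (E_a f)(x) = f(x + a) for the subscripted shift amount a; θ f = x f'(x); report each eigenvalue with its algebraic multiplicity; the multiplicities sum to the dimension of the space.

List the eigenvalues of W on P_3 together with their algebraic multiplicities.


λ = 0 (multiplicity 1), λ = 1 (multiplicity 1), λ = 2 (multiplicity 1), λ = 3 (multiplicity 1)

image of 1: 0
image of x: x - 1
image of x^2: 2x^2 - 4x + 2
image of x^3: 3x^3 - 9x^2 + 9x - 3
the matrix is upper triangular; its diagonal is (0, 1, 2, 3)
for a triangular matrix the eigenvalues are the diagonal entries, with algebraic multiplicity their repetition count


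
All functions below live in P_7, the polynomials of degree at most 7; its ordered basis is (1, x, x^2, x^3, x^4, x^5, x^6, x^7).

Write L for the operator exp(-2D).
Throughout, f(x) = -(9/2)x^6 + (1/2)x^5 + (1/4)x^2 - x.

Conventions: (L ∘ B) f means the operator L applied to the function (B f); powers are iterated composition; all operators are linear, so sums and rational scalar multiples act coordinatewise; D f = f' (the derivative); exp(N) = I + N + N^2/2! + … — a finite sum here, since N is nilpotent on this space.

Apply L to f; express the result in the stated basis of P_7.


order-1 term: 54x^5 - 5x^4 - x + 2
order-2 term: -270x^4 + 20x^3 + 1
order-3 term: 720x^3 - 40x^2
order-4 term: -1080x^2 + 40x
order-5 term: 864x - 16
order-6 term: -288
the series for exp(-2D) f terminates at order 6
exp(-2D) f = -(9/2)x^6 + (109/2)x^5 - 275x^4 + 740x^3 - (4479/4)x^2 + 902x - 301

the result is g(x) = -(9/2)x^6 + (109/2)x^5 - 275x^4 + 740x^3 - (4479/4)x^2 + 902x - 301
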